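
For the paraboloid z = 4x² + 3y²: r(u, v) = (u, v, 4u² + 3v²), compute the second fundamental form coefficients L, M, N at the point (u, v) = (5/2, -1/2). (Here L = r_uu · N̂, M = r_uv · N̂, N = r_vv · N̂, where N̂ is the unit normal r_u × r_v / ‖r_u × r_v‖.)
L = 4*sqrt(410)/205;  M = 0;  N = 3*sqrt(410)/205

Compute the unit normal N̂(u, v) = (-8*u/sqrt(64*u^2 + 36*v^2 + 1), -6*v/sqrt(64*u^2 + 36*v^2 + 1), 1/sqrt(64*u^2 + 36*v^2 + 1)), and the second partials r_uu, r_uv, r_vv. Take dot products:
  L(u, v) = r_uu · N̂ = 8/sqrt(64*u^2 + 36*v^2 + 1),
  M(u, v) = r_uv · N̂ = 0,
  N(u, v) = r_vv · N̂ = 6/sqrt(64*u^2 + 36*v^2 + 1).
Evaluating at (u, v) = (5/2, -1/2):
  L = 4*sqrt(410)/205, M = 0, N = 3*sqrt(410)/205.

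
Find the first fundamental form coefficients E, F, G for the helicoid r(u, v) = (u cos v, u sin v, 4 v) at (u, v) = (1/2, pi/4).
E = 1;  F = 0;  G = 65/4

Partials: r_u = (cos(v), sin(v), 0), r_v = (-u*sin(v), u*cos(v), 4). As functions of (u, v):
  E = r_u · r_u = 1,
  F = r_u · r_v = 0,
  G = r_v · r_v = u^2 + 16.
Evaluating at (u, v) = (1/2, pi/4): E = 1, F = 0, G = 65/4.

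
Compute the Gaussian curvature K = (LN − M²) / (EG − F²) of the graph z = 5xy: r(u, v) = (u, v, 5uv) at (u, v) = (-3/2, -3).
K = -400/1274641

Coefficients of the first fundamental form: E = 25*v^2 + 1, F = 25*u*v, G = 25*u^2 + 1.
Coefficients of the second fundamental form: L = 0, M = 5/sqrt(25*u^2 + 25*v^2 + 1), N = 0.
Assemble K = (LN − M²)/(EG − F²) = -25/(625*u^4 + 1250*u^2*v^2 + 50*u^2 + 625*v^4 + 50*v^2 + 1). At (u, v) = (-3/2, -3): K = -400/1274641.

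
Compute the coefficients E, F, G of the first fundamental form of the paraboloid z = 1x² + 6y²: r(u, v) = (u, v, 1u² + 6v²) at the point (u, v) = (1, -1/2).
E = 5;  F = -12;  G = 37

Partials: r_u = (1, 0, 2*u), r_v = (0, 1, 12*v). As functions of (u, v):
  E = r_u · r_u = 4*u^2 + 1,
  F = r_u · r_v = 24*u*v,
  G = r_v · r_v = 144*v^2 + 1.
Evaluating at (u, v) = (1, -1/2): E = 5, F = -12, G = 37.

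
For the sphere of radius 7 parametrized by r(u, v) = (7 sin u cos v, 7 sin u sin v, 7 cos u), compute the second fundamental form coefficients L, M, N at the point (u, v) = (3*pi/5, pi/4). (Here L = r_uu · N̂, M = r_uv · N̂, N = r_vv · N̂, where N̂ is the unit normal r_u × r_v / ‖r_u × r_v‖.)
L = -7;  M = 0;  N = -35/8 - 7*sqrt(5)/8

Compute the unit normal N̂(u, v) = (sin(u)^2*cos(v)/Abs(sin(u)), sin(u)^2*sin(v)/Abs(sin(u)), sin(2*u)/(2*Abs(sin(u)))), and the second partials r_uu, r_uv, r_vv. Take dot products:
  L(u, v) = r_uu · N̂ = -7*sin(u)/Abs(sin(u)),
  M(u, v) = r_uv · N̂ = 0,
  N(u, v) = r_vv · N̂ = -7*sin(u)^3/Abs(sin(u)).
Evaluating at (u, v) = (3*pi/5, pi/4):
  L = -7, M = 0, N = -35/8 - 7*sqrt(5)/8.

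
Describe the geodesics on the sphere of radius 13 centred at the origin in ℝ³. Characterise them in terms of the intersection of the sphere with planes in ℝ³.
Geodesics on the sphere of radius 13 are great circles — circles of radius 13 obtained as the intersection of the sphere with planes through the origin (the centre of the sphere).

A curve α(t) of nonzero constant speed on the sphere of radius 13 is a geodesic iff its acceleration α̈ is everywhere normal to the surface, i.e. parallel to the radial vector α(t). Then d/dt(α × α̇) = α̇ × α̇ + α × α̈ = 0, so α × α̇ is a constant vector n ≠ 0 and α(t) · n = 0 for all t: α lies in the plane through the origin with normal n. The intersection of that plane with the sphere is a circle of radius 13 (a great circle). Conversely, a great circle traversed at constant speed has centripetal acceleration pointing at the origin, hence normal to the sphere, so every great circle is a geodesic.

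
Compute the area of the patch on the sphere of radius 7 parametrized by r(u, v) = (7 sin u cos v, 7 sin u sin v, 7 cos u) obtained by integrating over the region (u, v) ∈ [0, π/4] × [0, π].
Area = 49*pi*(2 - sqrt(2))/2

Area = ∫∫ √(EG − F²) du dv with √(EG − F²) = 49*Abs(sin(u)). Integrating over [0, π/4] × [0, π] gives 49*pi*(2 - sqrt(2))/2.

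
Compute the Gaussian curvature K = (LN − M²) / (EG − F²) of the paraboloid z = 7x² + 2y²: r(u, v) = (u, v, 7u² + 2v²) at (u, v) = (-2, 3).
K = 56/863041

Coefficients of the first fundamental form: E = 196*u^2 + 1, F = 56*u*v, G = 16*v^2 + 1.
Coefficients of the second fundamental form: L = 14/sqrt(196*u^2 + 16*v^2 + 1), M = 0, N = 4/sqrt(196*u^2 + 16*v^2 + 1).
Assemble K = (LN − M²)/(EG − F²) = 56/(38416*u^4 + 6272*u^2*v^2 + 392*u^2 + 256*v^4 + 32*v^2 + 1). At (u, v) = (-2, 3): K = 56/863041.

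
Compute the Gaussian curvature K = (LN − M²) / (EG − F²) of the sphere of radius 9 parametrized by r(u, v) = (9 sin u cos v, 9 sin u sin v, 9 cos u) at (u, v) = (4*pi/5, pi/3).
K = 1/81

Coefficients of the first fundamental form: E = 81, F = 0, G = 81*sin(u)^2.
Coefficients of the second fundamental form: L = -9*sin(u)/Abs(sin(u)), M = 0, N = -9*sin(u)^3/Abs(sin(u)).
Assemble K = (LN − M²)/(EG − F²) = 1/81. At (u, v) = (4*pi/5, pi/3): K = 1/81.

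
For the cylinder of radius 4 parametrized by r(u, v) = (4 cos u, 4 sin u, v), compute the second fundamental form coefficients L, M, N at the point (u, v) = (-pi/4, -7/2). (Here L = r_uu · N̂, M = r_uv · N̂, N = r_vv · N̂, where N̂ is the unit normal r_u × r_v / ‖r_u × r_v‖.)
L = -4;  M = 0;  N = 0

Compute the unit normal N̂(u, v) = (cos(u), sin(u), 0), and the second partials r_uu, r_uv, r_vv. Take dot products:
  L(u, v) = r_uu · N̂ = -4,
  M(u, v) = r_uv · N̂ = 0,
  N(u, v) = r_vv · N̂ = 0.
Evaluating at (u, v) = (-pi/4, -7/2):
  L = -4, M = 0, N = 0.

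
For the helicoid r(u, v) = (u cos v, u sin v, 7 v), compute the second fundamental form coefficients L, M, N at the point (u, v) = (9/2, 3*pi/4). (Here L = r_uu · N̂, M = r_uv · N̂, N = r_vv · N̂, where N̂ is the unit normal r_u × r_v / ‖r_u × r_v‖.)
L = 0;  M = -14*sqrt(277)/277;  N = 0

Compute the unit normal N̂(u, v) = (7*sin(v)/sqrt(u^2 + 49), -7*cos(v)/sqrt(u^2 + 49), u/sqrt(u^2 + 49)), and the second partials r_uu, r_uv, r_vv. Take dot products:
  L(u, v) = r_uu · N̂ = 0,
  M(u, v) = r_uv · N̂ = -7/sqrt(u^2 + 49),
  N(u, v) = r_vv · N̂ = 0.
Evaluating at (u, v) = (9/2, 3*pi/4):
  L = 0, M = -14*sqrt(277)/277, N = 0.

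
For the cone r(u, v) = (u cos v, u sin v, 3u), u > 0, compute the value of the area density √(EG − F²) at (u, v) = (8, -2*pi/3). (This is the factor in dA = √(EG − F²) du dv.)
√(EG − F²)|_{(8, -2*pi/3)} = 8*sqrt(10)

E = 10, F = 0, G = u^2, so EG − F² = 10*u^2. Taking the positive square root: √(EG − F²) = sqrt(10)*Abs(u). At (u, v) = (8, -2*pi/3): 8*sqrt(10).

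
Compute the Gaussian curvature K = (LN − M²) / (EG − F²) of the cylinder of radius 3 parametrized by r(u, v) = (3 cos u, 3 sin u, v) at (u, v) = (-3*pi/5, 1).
K = 0

Coefficients of the first fundamental form: E = 9, F = 0, G = 1.
Coefficients of the second fundamental form: L = -3, M = 0, N = 0.
Assemble K = (LN − M²)/(EG − F²) = 0. At (u, v) = (-3*pi/5, 1): K = 0.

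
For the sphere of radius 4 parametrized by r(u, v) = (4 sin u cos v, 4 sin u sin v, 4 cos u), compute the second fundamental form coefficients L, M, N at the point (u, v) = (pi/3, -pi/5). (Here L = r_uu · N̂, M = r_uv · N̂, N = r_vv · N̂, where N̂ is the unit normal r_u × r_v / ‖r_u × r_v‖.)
L = -4;  M = 0;  N = -3

Compute the unit normal N̂(u, v) = (sin(u)^2*cos(v)/Abs(sin(u)), sin(u)^2*sin(v)/Abs(sin(u)), sin(2*u)/(2*Abs(sin(u)))), and the second partials r_uu, r_uv, r_vv. Take dot products:
  L(u, v) = r_uu · N̂ = -4*sin(u)/Abs(sin(u)),
  M(u, v) = r_uv · N̂ = 0,
  N(u, v) = r_vv · N̂ = -4*sin(u)^3/Abs(sin(u)).
Evaluating at (u, v) = (pi/3, -pi/5):
  L = -4, M = 0, N = -3.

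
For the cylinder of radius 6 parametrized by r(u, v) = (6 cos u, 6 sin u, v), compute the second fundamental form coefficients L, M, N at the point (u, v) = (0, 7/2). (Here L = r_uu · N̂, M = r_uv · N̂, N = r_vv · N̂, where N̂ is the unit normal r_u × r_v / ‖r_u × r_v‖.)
L = -6;  M = 0;  N = 0

Compute the unit normal N̂(u, v) = (cos(u), sin(u), 0), and the second partials r_uu, r_uv, r_vv. Take dot products:
  L(u, v) = r_uu · N̂ = -6,
  M(u, v) = r_uv · N̂ = 0,
  N(u, v) = r_vv · N̂ = 0.
Evaluating at (u, v) = (0, 7/2):
  L = -6, M = 0, N = 0.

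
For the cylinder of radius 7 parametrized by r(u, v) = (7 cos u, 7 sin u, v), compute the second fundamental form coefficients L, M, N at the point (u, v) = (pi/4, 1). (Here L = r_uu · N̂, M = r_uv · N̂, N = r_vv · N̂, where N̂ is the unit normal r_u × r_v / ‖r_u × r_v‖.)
L = -7;  M = 0;  N = 0

Compute the unit normal N̂(u, v) = (cos(u), sin(u), 0), and the second partials r_uu, r_uv, r_vv. Take dot products:
  L(u, v) = r_uu · N̂ = -7,
  M(u, v) = r_uv · N̂ = 0,
  N(u, v) = r_vv · N̂ = 0.
Evaluating at (u, v) = (pi/4, 1):
  L = -7, M = 0, N = 0.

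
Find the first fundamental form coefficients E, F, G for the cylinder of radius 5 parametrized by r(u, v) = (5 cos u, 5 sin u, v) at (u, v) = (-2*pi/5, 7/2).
E = 25;  F = 0;  G = 1

Partials: r_u = (-5*sin(u), 5*cos(u), 0), r_v = (0, 0, 1). As functions of (u, v):
  E = r_u · r_u = 25,
  F = r_u · r_v = 0,
  G = r_v · r_v = 1.
Evaluating at (u, v) = (-2*pi/5, 7/2): E = 25, F = 0, G = 1.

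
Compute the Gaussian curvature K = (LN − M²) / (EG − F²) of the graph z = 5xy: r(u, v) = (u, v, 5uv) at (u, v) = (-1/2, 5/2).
K = -100/106929

Coefficients of the first fundamental form: E = 25*v^2 + 1, F = 25*u*v, G = 25*u^2 + 1.
Coefficients of the second fundamental form: L = 0, M = 5/sqrt(25*u^2 + 25*v^2 + 1), N = 0.
Assemble K = (LN − M²)/(EG − F²) = -25/(625*u^4 + 1250*u^2*v^2 + 50*u^2 + 625*v^4 + 50*v^2 + 1). At (u, v) = (-1/2, 5/2): K = -100/106929.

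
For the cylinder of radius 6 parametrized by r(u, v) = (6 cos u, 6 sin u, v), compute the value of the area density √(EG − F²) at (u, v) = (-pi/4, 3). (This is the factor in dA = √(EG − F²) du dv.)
√(EG − F²)|_{(-pi/4, 3)} = 6

E = 36, F = 0, G = 1, so EG − F² = 36. Taking the positive square root: √(EG − F²) = 6. At (u, v) = (-pi/4, 3): 6.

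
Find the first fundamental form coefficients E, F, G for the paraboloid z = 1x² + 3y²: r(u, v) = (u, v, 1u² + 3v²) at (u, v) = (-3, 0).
E = 37;  F = 0;  G = 1

Partials: r_u = (1, 0, 2*u), r_v = (0, 1, 6*v). As functions of (u, v):
  E = r_u · r_u = 4*u^2 + 1,
  F = r_u · r_v = 12*u*v,
  G = r_v · r_v = 36*v^2 + 1.
Evaluating at (u, v) = (-3, 0): E = 37, F = 0, G = 1.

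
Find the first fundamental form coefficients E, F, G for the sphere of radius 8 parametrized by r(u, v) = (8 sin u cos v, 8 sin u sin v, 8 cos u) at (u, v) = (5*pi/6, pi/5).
E = 64;  F = 0;  G = 16

Partials: r_u = (8*cos(u)*cos(v), 8*sin(v)*cos(u), -8*sin(u)), r_v = (-8*sin(u)*sin(v), 8*sin(u)*cos(v), 0). As functions of (u, v):
  E = r_u · r_u = 64,
  F = r_u · r_v = 0,
  G = r_v · r_v = 64*sin(u)^2.
Evaluating at (u, v) = (5*pi/6, pi/5): E = 64, F = 0, G = 16.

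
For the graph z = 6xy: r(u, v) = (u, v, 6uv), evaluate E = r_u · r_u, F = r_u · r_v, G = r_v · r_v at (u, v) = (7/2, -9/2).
E = 730;  F = -567;  G = 442

Partials: r_u = (1, 0, 6*v), r_v = (0, 1, 6*u). As functions of (u, v):
  E = r_u · r_u = 36*v^2 + 1,
  F = r_u · r_v = 36*u*v,
  G = r_v · r_v = 36*u^2 + 1.
Evaluating at (u, v) = (7/2, -9/2): E = 730, F = -567, G = 442.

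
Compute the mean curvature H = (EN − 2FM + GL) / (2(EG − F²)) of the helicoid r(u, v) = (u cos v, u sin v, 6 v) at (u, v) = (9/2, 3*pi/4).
H = 0

With E = 1, F = 0, G = u^2 + 36, L = 0, M = -6/sqrt(u^2 + 36), N = 0, assemble
  H = (EN − 2FM + GL) / (2(EG − F²)) = 0.
At (u, v) = (9/2, 3*pi/4): H = 0.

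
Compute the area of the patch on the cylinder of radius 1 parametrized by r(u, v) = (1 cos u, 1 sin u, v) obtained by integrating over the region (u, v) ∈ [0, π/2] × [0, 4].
Area = 2*pi

Area = ∫∫ √(EG − F²) du dv with √(EG − F²) = 1. Integrating over [0, π/2] × [0, 4] gives 2*pi.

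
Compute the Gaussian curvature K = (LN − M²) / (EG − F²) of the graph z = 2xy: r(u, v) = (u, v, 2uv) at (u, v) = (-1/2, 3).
K = -1/361

Coefficients of the first fundamental form: E = 4*v^2 + 1, F = 4*u*v, G = 4*u^2 + 1.
Coefficients of the second fundamental form: L = 0, M = 2/sqrt(4*u^2 + 4*v^2 + 1), N = 0.
Assemble K = (LN − M²)/(EG − F²) = -4/(16*u^4 + 32*u^2*v^2 + 8*u^2 + 16*v^4 + 8*v^2 + 1). At (u, v) = (-1/2, 3): K = -1/361.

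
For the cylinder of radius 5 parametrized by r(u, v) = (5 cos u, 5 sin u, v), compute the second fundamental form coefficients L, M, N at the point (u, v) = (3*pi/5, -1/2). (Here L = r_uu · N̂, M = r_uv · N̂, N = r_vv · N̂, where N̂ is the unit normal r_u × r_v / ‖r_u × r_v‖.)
L = -5;  M = 0;  N = 0

Compute the unit normal N̂(u, v) = (cos(u), sin(u), 0), and the second partials r_uu, r_uv, r_vv. Take dot products:
  L(u, v) = r_uu · N̂ = -5,
  M(u, v) = r_uv · N̂ = 0,
  N(u, v) = r_vv · N̂ = 0.
Evaluating at (u, v) = (3*pi/5, -1/2):
  L = -5, M = 0, N = 0.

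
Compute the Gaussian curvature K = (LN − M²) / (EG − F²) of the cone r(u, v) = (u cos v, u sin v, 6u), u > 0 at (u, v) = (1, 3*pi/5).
K = 0

Coefficients of the first fundamental form: E = 37, F = 0, G = u^2.
Coefficients of the second fundamental form: L = 0, M = 0, N = 6*sqrt(37)*u^2/(37*Abs(u)).
Assemble K = (LN − M²)/(EG − F²) = 0. At (u, v) = (1, 3*pi/5): K = 0.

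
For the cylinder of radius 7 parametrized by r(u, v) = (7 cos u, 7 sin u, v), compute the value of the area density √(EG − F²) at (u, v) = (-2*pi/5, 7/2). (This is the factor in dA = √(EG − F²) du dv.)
√(EG − F²)|_{(-2*pi/5, 7/2)} = 7

E = 49, F = 0, G = 1, so EG − F² = 49. Taking the positive square root: √(EG − F²) = 7. At (u, v) = (-2*pi/5, 7/2): 7.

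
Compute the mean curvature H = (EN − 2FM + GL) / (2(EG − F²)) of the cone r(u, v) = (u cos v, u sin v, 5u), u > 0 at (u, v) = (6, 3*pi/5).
H = 5*sqrt(26)/312

With E = 26, F = 0, G = u^2, L = 0, M = 0, N = 5*sqrt(26)*u^2/(26*Abs(u)), assemble
  H = (EN − 2FM + GL) / (2(EG − F²)) = 5*sqrt(26)/(52*Abs(u)).
At (u, v) = (6, 3*pi/5): H = 5*sqrt(26)/312.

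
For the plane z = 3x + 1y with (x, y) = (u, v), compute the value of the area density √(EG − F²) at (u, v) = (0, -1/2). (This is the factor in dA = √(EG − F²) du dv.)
√(EG − F²)|_{(0, -1/2)} = sqrt(11)

E = 10, F = 3, G = 2, so EG − F² = 11. Taking the positive square root: √(EG − F²) = sqrt(11). At (u, v) = (0, -1/2): sqrt(11).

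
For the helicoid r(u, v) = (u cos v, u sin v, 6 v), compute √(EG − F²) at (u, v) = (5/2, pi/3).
√(EG − F²)|_{(5/2, pi/3)} = 13/2

E = 1, F = 0, G = u^2 + 36; EG − F² = u^2 + 36; √(EG − F²) = sqrt(u^2 + 36). At the given point: 13/2.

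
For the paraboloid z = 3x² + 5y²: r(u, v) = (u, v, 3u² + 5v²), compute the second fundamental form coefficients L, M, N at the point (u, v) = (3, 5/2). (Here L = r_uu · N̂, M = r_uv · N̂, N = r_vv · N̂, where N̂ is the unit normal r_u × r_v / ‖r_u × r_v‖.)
L = 3*sqrt(38)/95;  M = 0;  N = sqrt(38)/19

Compute the unit normal N̂(u, v) = (-6*u/sqrt(36*u^2 + 100*v^2 + 1), -10*v/sqrt(36*u^2 + 100*v^2 + 1), 1/sqrt(36*u^2 + 100*v^2 + 1)), and the second partials r_uu, r_uv, r_vv. Take dot products:
  L(u, v) = r_uu · N̂ = 6/sqrt(36*u^2 + 100*v^2 + 1),
  M(u, v) = r_uv · N̂ = 0,
  N(u, v) = r_vv · N̂ = 10/sqrt(36*u^2 + 100*v^2 + 1).
Evaluating at (u, v) = (3, 5/2):
  L = 3*sqrt(38)/95, M = 0, N = sqrt(38)/19.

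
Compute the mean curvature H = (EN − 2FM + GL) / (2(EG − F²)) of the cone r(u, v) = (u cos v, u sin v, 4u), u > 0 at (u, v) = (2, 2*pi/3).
H = sqrt(17)/17

With E = 17, F = 0, G = u^2, L = 0, M = 0, N = 4*sqrt(17)*u^2/(17*Abs(u)), assemble
  H = (EN − 2FM + GL) / (2(EG − F²)) = 2*sqrt(17)/(17*Abs(u)).
At (u, v) = (2, 2*pi/3): H = sqrt(17)/17.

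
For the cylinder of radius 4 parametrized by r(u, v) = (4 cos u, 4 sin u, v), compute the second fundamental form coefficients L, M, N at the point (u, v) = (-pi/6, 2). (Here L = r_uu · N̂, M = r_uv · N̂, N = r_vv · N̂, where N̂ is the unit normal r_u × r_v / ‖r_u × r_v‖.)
L = -4;  M = 0;  N = 0

Compute the unit normal N̂(u, v) = (cos(u), sin(u), 0), and the second partials r_uu, r_uv, r_vv. Take dot products:
  L(u, v) = r_uu · N̂ = -4,
  M(u, v) = r_uv · N̂ = 0,
  N(u, v) = r_vv · N̂ = 0.
Evaluating at (u, v) = (-pi/6, 2):
  L = -4, M = 0, N = 0.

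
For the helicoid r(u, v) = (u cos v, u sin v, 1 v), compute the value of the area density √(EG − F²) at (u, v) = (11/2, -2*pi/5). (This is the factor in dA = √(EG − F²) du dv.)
√(EG − F²)|_{(11/2, -2*pi/5)} = 5*sqrt(5)/2

E = 1, F = 0, G = u^2 + 1, so EG − F² = u^2 + 1. Taking the positive square root: √(EG − F²) = sqrt(u^2 + 1). At (u, v) = (11/2, -2*pi/5): 5*sqrt(5)/2.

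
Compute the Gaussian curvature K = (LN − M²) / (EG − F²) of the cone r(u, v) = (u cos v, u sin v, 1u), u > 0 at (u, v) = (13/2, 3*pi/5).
K = 0

Coefficients of the first fundamental form: E = 2, F = 0, G = u^2.
Coefficients of the second fundamental form: L = 0, M = 0, N = sqrt(2)*u^2/(2*Abs(u)).
Assemble K = (LN − M²)/(EG − F²) = 0. At (u, v) = (13/2, 3*pi/5): K = 0.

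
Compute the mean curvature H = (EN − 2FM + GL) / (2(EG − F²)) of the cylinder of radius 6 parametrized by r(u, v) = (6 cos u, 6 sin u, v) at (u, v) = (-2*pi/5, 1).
H = -1/12

With E = 36, F = 0, G = 1, L = -6, M = 0, N = 0, assemble
  H = (EN − 2FM + GL) / (2(EG − F²)) = -1/12.
At (u, v) = (-2*pi/5, 1): H = -1/12.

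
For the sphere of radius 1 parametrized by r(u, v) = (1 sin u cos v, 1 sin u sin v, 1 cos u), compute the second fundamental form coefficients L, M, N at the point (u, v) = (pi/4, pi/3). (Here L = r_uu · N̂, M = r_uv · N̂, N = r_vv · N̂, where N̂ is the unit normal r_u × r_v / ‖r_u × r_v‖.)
L = -1;  M = 0;  N = -1/2

Compute the unit normal N̂(u, v) = (sin(u)^2*cos(v)/Abs(sin(u)), sin(u)^2*sin(v)/Abs(sin(u)), sin(2*u)/(2*Abs(sin(u)))), and the second partials r_uu, r_uv, r_vv. Take dot products:
  L(u, v) = r_uu · N̂ = -sin(u)/Abs(sin(u)),
  M(u, v) = r_uv · N̂ = 0,
  N(u, v) = r_vv · N̂ = -sin(u)^3/Abs(sin(u)).
Evaluating at (u, v) = (pi/4, pi/3):
  L = -1, M = 0, N = -1/2.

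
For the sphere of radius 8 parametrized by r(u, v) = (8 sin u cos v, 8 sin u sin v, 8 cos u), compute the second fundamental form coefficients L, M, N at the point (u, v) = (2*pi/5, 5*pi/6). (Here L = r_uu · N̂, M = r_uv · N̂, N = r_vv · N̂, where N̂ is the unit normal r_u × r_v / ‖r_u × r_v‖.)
L = -8;  M = 0;  N = -5 - sqrt(5)

Compute the unit normal N̂(u, v) = (sin(u)^2*cos(v)/Abs(sin(u)), sin(u)^2*sin(v)/Abs(sin(u)), sin(2*u)/(2*Abs(sin(u)))), and the second partials r_uu, r_uv, r_vv. Take dot products:
  L(u, v) = r_uu · N̂ = -8*sin(u)/Abs(sin(u)),
  M(u, v) = r_uv · N̂ = 0,
  N(u, v) = r_vv · N̂ = -8*sin(u)^3/Abs(sin(u)).
Evaluating at (u, v) = (2*pi/5, 5*pi/6):
  L = -8, M = 0, N = -5 - sqrt(5).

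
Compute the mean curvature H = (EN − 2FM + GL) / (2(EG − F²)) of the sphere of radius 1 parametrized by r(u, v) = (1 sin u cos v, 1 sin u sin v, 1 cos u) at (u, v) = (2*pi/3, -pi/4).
H = -1

With E = 1, F = 0, G = sin(u)^2, L = -sin(u)/Abs(sin(u)), M = 0, N = -sin(u)^3/Abs(sin(u)), assemble
  H = (EN − 2FM + GL) / (2(EG − F²)) = -sin(u)/Abs(sin(u)).
At (u, v) = (2*pi/3, -pi/4): H = -1.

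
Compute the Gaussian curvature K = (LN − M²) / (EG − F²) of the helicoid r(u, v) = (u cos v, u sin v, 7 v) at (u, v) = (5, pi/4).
K = -49/5476

Coefficients of the first fundamental form: E = 1, F = 0, G = u^2 + 49.
Coefficients of the second fundamental form: L = 0, M = -7/sqrt(u^2 + 49), N = 0.
Assemble K = (LN − M²)/(EG − F²) = -49/(u^2 + 49)^2. At (u, v) = (5, pi/4): K = -49/5476.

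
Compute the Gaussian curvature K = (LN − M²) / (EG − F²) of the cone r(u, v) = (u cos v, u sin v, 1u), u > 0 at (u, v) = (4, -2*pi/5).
K = 0

Coefficients of the first fundamental form: E = 2, F = 0, G = u^2.
Coefficients of the second fundamental form: L = 0, M = 0, N = sqrt(2)*u^2/(2*Abs(u)).
Assemble K = (LN − M²)/(EG − F²) = 0. At (u, v) = (4, -2*pi/5): K = 0.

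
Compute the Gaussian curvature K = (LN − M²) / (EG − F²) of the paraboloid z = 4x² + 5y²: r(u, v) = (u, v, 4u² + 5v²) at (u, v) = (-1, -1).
K = 16/5445

Coefficients of the first fundamental form: E = 64*u^2 + 1, F = 80*u*v, G = 100*v^2 + 1.
Coefficients of the second fundamental form: L = 8/sqrt(64*u^2 + 100*v^2 + 1), M = 0, N = 10/sqrt(64*u^2 + 100*v^2 + 1).
Assemble K = (LN − M²)/(EG − F²) = 80/(4096*u^4 + 12800*u^2*v^2 + 128*u^2 + 10000*v^4 + 200*v^2 + 1). At (u, v) = (-1, -1): K = 16/5445.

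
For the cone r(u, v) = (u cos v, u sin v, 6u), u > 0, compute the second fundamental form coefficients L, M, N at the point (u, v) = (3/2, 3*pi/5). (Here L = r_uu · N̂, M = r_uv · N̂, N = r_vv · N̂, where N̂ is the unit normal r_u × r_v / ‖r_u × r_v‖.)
L = 0;  M = 0;  N = 9*sqrt(37)/37

Compute the unit normal N̂(u, v) = (-6*sqrt(37)*u*cos(v)/(37*Abs(u)), -6*sqrt(37)*u*sin(v)/(37*Abs(u)), sqrt(37)*u/(37*Abs(u))), and the second partials r_uu, r_uv, r_vv. Take dot products:
  L(u, v) = r_uu · N̂ = 0,
  M(u, v) = r_uv · N̂ = 0,
  N(u, v) = r_vv · N̂ = 6*sqrt(37)*u^2/(37*Abs(u)).
Evaluating at (u, v) = (3/2, 3*pi/5):
  L = 0, M = 0, N = 9*sqrt(37)/37.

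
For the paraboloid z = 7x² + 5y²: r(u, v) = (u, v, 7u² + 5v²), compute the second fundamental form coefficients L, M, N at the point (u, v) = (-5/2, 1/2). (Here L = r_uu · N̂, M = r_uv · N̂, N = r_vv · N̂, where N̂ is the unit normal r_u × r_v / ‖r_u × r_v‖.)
L = 14*sqrt(139)/417;  M = 0;  N = 10*sqrt(139)/417

Compute the unit normal N̂(u, v) = (-14*u/sqrt(196*u^2 + 100*v^2 + 1), -10*v/sqrt(196*u^2 + 100*v^2 + 1), 1/sqrt(196*u^2 + 100*v^2 + 1)), and the second partials r_uu, r_uv, r_vv. Take dot products:
  L(u, v) = r_uu · N̂ = 14/sqrt(196*u^2 + 100*v^2 + 1),
  M(u, v) = r_uv · N̂ = 0,
  N(u, v) = r_vv · N̂ = 10/sqrt(196*u^2 + 100*v^2 + 1).
Evaluating at (u, v) = (-5/2, 1/2):
  L = 14*sqrt(139)/417, M = 0, N = 10*sqrt(139)/417.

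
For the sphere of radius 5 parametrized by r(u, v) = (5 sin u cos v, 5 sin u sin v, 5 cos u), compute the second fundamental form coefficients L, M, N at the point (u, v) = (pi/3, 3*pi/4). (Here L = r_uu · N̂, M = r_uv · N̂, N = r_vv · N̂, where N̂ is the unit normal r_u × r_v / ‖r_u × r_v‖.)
L = -5;  M = 0;  N = -15/4

Compute the unit normal N̂(u, v) = (sin(u)^2*cos(v)/Abs(sin(u)), sin(u)^2*sin(v)/Abs(sin(u)), sin(2*u)/(2*Abs(sin(u)))), and the second partials r_uu, r_uv, r_vv. Take dot products:
  L(u, v) = r_uu · N̂ = -5*sin(u)/Abs(sin(u)),
  M(u, v) = r_uv · N̂ = 0,
  N(u, v) = r_vv · N̂ = -5*sin(u)^3/Abs(sin(u)).
Evaluating at (u, v) = (pi/3, 3*pi/4):
  L = -5, M = 0, N = -15/4.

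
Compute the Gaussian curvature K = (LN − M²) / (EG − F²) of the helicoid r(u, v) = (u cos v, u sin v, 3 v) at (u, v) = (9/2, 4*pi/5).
K = -16/1521

Coefficients of the first fundamental form: E = 1, F = 0, G = u^2 + 9.
Coefficients of the second fundamental form: L = 0, M = -3/sqrt(u^2 + 9), N = 0.
Assemble K = (LN − M²)/(EG − F²) = -9/(u^2 + 9)^2. At (u, v) = (9/2, 4*pi/5): K = -16/1521.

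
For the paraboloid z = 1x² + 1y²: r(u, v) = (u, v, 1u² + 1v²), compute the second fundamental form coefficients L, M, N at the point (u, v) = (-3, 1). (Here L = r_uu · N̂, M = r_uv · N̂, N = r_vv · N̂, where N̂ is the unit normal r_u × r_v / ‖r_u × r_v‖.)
L = 2*sqrt(41)/41;  M = 0;  N = 2*sqrt(41)/41

Compute the unit normal N̂(u, v) = (-2*u/sqrt(4*u^2 + 4*v^2 + 1), -2*v/sqrt(4*u^2 + 4*v^2 + 1), 1/sqrt(4*u^2 + 4*v^2 + 1)), and the second partials r_uu, r_uv, r_vv. Take dot products:
  L(u, v) = r_uu · N̂ = 2/sqrt(4*u^2 + 4*v^2 + 1),
  M(u, v) = r_uv · N̂ = 0,
  N(u, v) = r_vv · N̂ = 2/sqrt(4*u^2 + 4*v^2 + 1).
Evaluating at (u, v) = (-3, 1):
  L = 2*sqrt(41)/41, M = 0, N = 2*sqrt(41)/41.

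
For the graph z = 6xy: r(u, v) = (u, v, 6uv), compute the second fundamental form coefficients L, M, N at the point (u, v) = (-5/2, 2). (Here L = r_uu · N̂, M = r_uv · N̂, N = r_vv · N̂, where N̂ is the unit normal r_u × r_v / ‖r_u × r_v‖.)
L = 0;  M = 3*sqrt(370)/185;  N = 0

Compute the unit normal N̂(u, v) = (-6*v/sqrt(36*u^2 + 36*v^2 + 1), -6*u/sqrt(36*u^2 + 36*v^2 + 1), 1/sqrt(36*u^2 + 36*v^2 + 1)), and the second partials r_uu, r_uv, r_vv. Take dot products:
  L(u, v) = r_uu · N̂ = 0,
  M(u, v) = r_uv · N̂ = 6/sqrt(36*u^2 + 36*v^2 + 1),
  N(u, v) = r_vv · N̂ = 0.
Evaluating at (u, v) = (-5/2, 2):
  L = 0, M = 3*sqrt(370)/185, N = 0.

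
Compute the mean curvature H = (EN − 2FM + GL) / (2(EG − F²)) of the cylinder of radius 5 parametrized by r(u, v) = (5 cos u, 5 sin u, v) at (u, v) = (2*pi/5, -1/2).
H = -1/10

With E = 25, F = 0, G = 1, L = -5, M = 0, N = 0, assemble
  H = (EN − 2FM + GL) / (2(EG − F²)) = -1/10.
At (u, v) = (2*pi/5, -1/2): H = -1/10.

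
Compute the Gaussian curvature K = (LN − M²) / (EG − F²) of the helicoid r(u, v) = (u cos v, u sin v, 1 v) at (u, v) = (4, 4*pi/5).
K = -1/289

Coefficients of the first fundamental form: E = 1, F = 0, G = u^2 + 1.
Coefficients of the second fundamental form: L = 0, M = -1/sqrt(u^2 + 1), N = 0.
Assemble K = (LN − M²)/(EG − F²) = -1/(u^2 + 1)^2. At (u, v) = (4, 4*pi/5): K = -1/289.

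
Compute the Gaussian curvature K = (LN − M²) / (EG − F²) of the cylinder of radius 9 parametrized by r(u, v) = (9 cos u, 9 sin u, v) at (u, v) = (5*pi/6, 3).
K = 0

Coefficients of the first fundamental form: E = 81, F = 0, G = 1.
Coefficients of the second fundamental form: L = -9, M = 0, N = 0.
Assemble K = (LN − M²)/(EG − F²) = 0. At (u, v) = (5*pi/6, 3): K = 0.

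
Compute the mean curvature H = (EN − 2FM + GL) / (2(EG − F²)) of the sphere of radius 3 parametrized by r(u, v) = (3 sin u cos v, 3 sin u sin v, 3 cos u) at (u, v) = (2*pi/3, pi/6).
H = -1/3

With E = 9, F = 0, G = 9*sin(u)^2, L = -3*sin(u)/Abs(sin(u)), M = 0, N = -3*sin(u)^3/Abs(sin(u)), assemble
  H = (EN − 2FM + GL) / (2(EG − F²)) = -sin(u)/(3*Abs(sin(u))).
At (u, v) = (2*pi/3, pi/6): H = -1/3.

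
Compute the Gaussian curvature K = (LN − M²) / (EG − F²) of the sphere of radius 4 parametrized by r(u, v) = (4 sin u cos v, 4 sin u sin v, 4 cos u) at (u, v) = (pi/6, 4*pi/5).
K = 1/16

Coefficients of the first fundamental form: E = 16, F = 0, G = 16*sin(u)^2.
Coefficients of the second fundamental form: L = -4*sin(u)/Abs(sin(u)), M = 0, N = -4*sin(u)^3/Abs(sin(u)).
Assemble K = (LN − M²)/(EG − F²) = 1/16. At (u, v) = (pi/6, 4*pi/5): K = 1/16.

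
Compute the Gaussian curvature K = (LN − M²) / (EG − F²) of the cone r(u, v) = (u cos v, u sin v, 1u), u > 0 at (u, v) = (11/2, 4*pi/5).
K = 0

Coefficients of the first fundamental form: E = 2, F = 0, G = u^2.
Coefficients of the second fundamental form: L = 0, M = 0, N = sqrt(2)*u^2/(2*Abs(u)).
Assemble K = (LN − M²)/(EG − F²) = 0. At (u, v) = (11/2, 4*pi/5): K = 0.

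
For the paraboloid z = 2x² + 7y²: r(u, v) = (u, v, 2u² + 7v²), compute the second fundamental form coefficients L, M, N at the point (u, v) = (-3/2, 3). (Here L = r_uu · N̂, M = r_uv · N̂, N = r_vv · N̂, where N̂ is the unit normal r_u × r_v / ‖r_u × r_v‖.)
L = 4*sqrt(1801)/1801;  M = 0;  N = 14*sqrt(1801)/1801

Compute the unit normal N̂(u, v) = (-4*u/sqrt(16*u^2 + 196*v^2 + 1), -14*v/sqrt(16*u^2 + 196*v^2 + 1), 1/sqrt(16*u^2 + 196*v^2 + 1)), and the second partials r_uu, r_uv, r_vv. Take dot products:
  L(u, v) = r_uu · N̂ = 4/sqrt(16*u^2 + 196*v^2 + 1),
  M(u, v) = r_uv · N̂ = 0,
  N(u, v) = r_vv · N̂ = 14/sqrt(16*u^2 + 196*v^2 + 1).
Evaluating at (u, v) = (-3/2, 3):
  L = 4*sqrt(1801)/1801, M = 0, N = 14*sqrt(1801)/1801.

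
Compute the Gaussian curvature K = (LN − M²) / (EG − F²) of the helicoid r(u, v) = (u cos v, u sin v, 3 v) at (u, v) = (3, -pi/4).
K = -1/36

Coefficients of the first fundamental form: E = 1, F = 0, G = u^2 + 9.
Coefficients of the second fundamental form: L = 0, M = -3/sqrt(u^2 + 9), N = 0.
Assemble K = (LN − M²)/(EG − F²) = -9/(u^2 + 9)^2. At (u, v) = (3, -pi/4): K = -1/36.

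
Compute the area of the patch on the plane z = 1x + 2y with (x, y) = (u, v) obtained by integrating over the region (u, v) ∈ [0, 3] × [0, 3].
Area = 9*sqrt(6)

Area = ∫∫ √(EG − F²) du dv with √(EG − F²) = sqrt(6). Integrating over [0, 3] × [0, 3] gives 9*sqrt(6).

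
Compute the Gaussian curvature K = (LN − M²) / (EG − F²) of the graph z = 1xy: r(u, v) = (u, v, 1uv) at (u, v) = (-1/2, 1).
K = -16/81

Coefficients of the first fundamental form: E = v^2 + 1, F = u*v, G = u^2 + 1.
Coefficients of the second fundamental form: L = 0, M = 1/sqrt(u^2 + v^2 + 1), N = 0.
Assemble K = (LN − M²)/(EG − F²) = 1/((u^2*v^2 - (u^2 + 1)*(v^2 + 1))*(u^2 + v^2 + 1)). At (u, v) = (-1/2, 1): K = -16/81.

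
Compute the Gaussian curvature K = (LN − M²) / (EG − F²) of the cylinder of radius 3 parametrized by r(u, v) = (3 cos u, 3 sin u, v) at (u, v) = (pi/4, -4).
K = 0

Coefficients of the first fundamental form: E = 9, F = 0, G = 1.
Coefficients of the second fundamental form: L = -3, M = 0, N = 0.
Assemble K = (LN − M²)/(EG − F²) = 0. At (u, v) = (pi/4, -4): K = 0.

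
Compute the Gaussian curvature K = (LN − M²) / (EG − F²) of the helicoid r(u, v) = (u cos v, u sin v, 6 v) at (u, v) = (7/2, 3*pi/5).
K = -576/37249

Coefficients of the first fundamental form: E = 1, F = 0, G = u^2 + 36.
Coefficients of the second fundamental form: L = 0, M = -6/sqrt(u^2 + 36), N = 0.
Assemble K = (LN − M²)/(EG − F²) = -36/(u^2 + 36)^2. At (u, v) = (7/2, 3*pi/5): K = -576/37249.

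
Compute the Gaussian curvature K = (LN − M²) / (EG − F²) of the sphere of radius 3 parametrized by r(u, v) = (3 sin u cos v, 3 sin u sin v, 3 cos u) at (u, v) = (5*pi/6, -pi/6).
K = 1/9

Coefficients of the first fundamental form: E = 9, F = 0, G = 9*sin(u)^2.
Coefficients of the second fundamental form: L = -3*sin(u)/Abs(sin(u)), M = 0, N = -3*sin(u)^3/Abs(sin(u)).
Assemble K = (LN − M²)/(EG − F²) = 1/9. At (u, v) = (5*pi/6, -pi/6): K = 1/9.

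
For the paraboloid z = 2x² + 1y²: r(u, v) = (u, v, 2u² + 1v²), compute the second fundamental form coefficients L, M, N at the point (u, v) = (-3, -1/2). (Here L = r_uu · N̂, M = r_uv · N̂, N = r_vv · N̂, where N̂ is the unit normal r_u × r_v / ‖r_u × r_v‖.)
L = 2*sqrt(146)/73;  M = 0;  N = sqrt(146)/73

Compute the unit normal N̂(u, v) = (-4*u/sqrt(16*u^2 + 4*v^2 + 1), -2*v/sqrt(16*u^2 + 4*v^2 + 1), 1/sqrt(16*u^2 + 4*v^2 + 1)), and the second partials r_uu, r_uv, r_vv. Take dot products:
  L(u, v) = r_uu · N̂ = 4/sqrt(16*u^2 + 4*v^2 + 1),
  M(u, v) = r_uv · N̂ = 0,
  N(u, v) = r_vv · N̂ = 2/sqrt(16*u^2 + 4*v^2 + 1).
Evaluating at (u, v) = (-3, -1/2):
  L = 2*sqrt(146)/73, M = 0, N = sqrt(146)/73.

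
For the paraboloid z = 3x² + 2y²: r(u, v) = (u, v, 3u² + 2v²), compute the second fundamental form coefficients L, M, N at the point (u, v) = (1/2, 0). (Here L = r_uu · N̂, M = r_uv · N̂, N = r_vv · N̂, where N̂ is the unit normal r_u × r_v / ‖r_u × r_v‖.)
L = 3*sqrt(10)/5;  M = 0;  N = 2*sqrt(10)/5

Compute the unit normal N̂(u, v) = (-6*u/sqrt(36*u^2 + 16*v^2 + 1), -4*v/sqrt(36*u^2 + 16*v^2 + 1), 1/sqrt(36*u^2 + 16*v^2 + 1)), and the second partials r_uu, r_uv, r_vv. Take dot products:
  L(u, v) = r_uu · N̂ = 6/sqrt(36*u^2 + 16*v^2 + 1),
  M(u, v) = r_uv · N̂ = 0,
  N(u, v) = r_vv · N̂ = 4/sqrt(36*u^2 + 16*v^2 + 1).
Evaluating at (u, v) = (1/2, 0):
  L = 3*sqrt(10)/5, M = 0, N = 2*sqrt(10)/5.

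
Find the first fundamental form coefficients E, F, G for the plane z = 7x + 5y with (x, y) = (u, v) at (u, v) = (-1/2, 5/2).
E = 50;  F = 35;  G = 26

Partials: r_u = (1, 0, 7), r_v = (0, 1, 5). As functions of (u, v):
  E = r_u · r_u = 50,
  F = r_u · r_v = 35,
  G = r_v · r_v = 26.
Evaluating at (u, v) = (-1/2, 5/2): E = 50, F = 35, G = 26.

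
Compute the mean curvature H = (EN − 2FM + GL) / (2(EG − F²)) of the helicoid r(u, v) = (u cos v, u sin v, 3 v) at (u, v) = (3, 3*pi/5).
H = 0

With E = 1, F = 0, G = u^2 + 9, L = 0, M = -3/sqrt(u^2 + 9), N = 0, assemble
  H = (EN − 2FM + GL) / (2(EG − F²)) = 0.
At (u, v) = (3, 3*pi/5): H = 0.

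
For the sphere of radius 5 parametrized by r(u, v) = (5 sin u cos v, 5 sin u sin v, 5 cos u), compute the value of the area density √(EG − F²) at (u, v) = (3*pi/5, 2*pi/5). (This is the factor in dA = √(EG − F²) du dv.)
√(EG − F²)|_{(3*pi/5, 2*pi/5)} = 25*sqrt(2*sqrt(5) + 10)/4

E = 25, F = 0, G = 25*sin(u)^2, so EG − F² = 625*sin(u)^2. Taking the positive square root: √(EG − F²) = 25*Abs(sin(u)). At (u, v) = (3*pi/5, 2*pi/5): 25*sqrt(2*sqrt(5) + 10)/4.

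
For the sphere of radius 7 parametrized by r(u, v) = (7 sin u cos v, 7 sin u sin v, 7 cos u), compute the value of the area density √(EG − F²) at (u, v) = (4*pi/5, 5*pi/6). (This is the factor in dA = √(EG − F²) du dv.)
√(EG − F²)|_{(4*pi/5, 5*pi/6)} = 49*sqrt(10 - 2*sqrt(5))/4

E = 49, F = 0, G = 49*sin(u)^2, so EG − F² = 2401*sin(u)^2. Taking the positive square root: √(EG − F²) = 49*Abs(sin(u)). At (u, v) = (4*pi/5, 5*pi/6): 49*sqrt(10 - 2*sqrt(5))/4.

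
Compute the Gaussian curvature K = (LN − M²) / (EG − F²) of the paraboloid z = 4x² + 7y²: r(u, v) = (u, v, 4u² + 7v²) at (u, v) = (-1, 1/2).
K = 28/3249

Coefficients of the first fundamental form: E = 64*u^2 + 1, F = 112*u*v, G = 196*v^2 + 1.
Coefficients of the second fundamental form: L = 8/sqrt(64*u^2 + 196*v^2 + 1), M = 0, N = 14/sqrt(64*u^2 + 196*v^2 + 1).
Assemble K = (LN − M²)/(EG − F²) = 112/(4096*u^4 + 25088*u^2*v^2 + 128*u^2 + 38416*v^4 + 392*v^2 + 1). At (u, v) = (-1, 1/2): K = 28/3249.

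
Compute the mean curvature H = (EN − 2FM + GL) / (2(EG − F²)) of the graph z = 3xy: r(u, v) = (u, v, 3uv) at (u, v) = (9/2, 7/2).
H = -1701*sqrt(1174)/689138

With E = 9*v^2 + 1, F = 9*u*v, G = 9*u^2 + 1, L = 0, M = 3/sqrt(9*u^2 + 9*v^2 + 1), N = 0, assemble
  H = (EN − 2FM + GL) / (2(EG − F²)) = -27*u*v/(9*u^2 + 9*v^2 + 1)^(3/2).
At (u, v) = (9/2, 7/2): H = -1701*sqrt(1174)/689138.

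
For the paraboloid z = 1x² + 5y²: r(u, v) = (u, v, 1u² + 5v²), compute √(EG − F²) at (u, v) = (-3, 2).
√(EG − F²)|_{(-3, 2)} = sqrt(437)

E = 4*u^2 + 1, F = 20*u*v, G = 100*v^2 + 1; EG − F² = 4*u^2 + 100*v^2 + 1; √(EG − F²) = sqrt(4*u^2 + 100*v^2 + 1). At the given point: sqrt(437).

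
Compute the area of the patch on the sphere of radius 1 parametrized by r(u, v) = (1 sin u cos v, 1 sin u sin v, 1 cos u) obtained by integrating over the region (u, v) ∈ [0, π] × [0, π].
Area = 2*pi

Area = ∫∫ √(EG − F²) du dv with √(EG − F²) = Abs(sin(u)). Integrating over [0, π] × [0, π] gives 2*pi.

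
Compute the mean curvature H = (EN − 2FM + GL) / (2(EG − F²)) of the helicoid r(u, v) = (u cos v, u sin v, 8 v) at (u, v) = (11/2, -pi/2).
H = 0

With E = 1, F = 0, G = u^2 + 64, L = 0, M = -8/sqrt(u^2 + 64), N = 0, assemble
  H = (EN − 2FM + GL) / (2(EG − F²)) = 0.
At (u, v) = (11/2, -pi/2): H = 0.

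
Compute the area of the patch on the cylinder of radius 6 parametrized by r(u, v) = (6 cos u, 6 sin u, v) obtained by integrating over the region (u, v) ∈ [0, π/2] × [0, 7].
Area = 21*pi

Area = ∫∫ √(EG − F²) du dv with √(EG − F²) = 6. Integrating over [0, π/2] × [0, 7] gives 21*pi.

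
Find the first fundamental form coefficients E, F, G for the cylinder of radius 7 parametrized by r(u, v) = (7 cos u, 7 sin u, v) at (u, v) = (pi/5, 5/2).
E = 49;  F = 0;  G = 1

Partials: r_u = (-7*sin(u), 7*cos(u), 0), r_v = (0, 0, 1). As functions of (u, v):
  E = r_u · r_u = 49,
  F = r_u · r_v = 0,
  G = r_v · r_v = 1.
Evaluating at (u, v) = (pi/5, 5/2): E = 49, F = 0, G = 1.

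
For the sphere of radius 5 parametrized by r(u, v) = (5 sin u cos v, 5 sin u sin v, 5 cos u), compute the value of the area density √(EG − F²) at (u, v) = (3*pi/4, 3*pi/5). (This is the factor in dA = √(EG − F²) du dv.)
√(EG − F²)|_{(3*pi/4, 3*pi/5)} = 25*sqrt(2)/2

E = 25, F = 0, G = 25*sin(u)^2, so EG − F² = 625*sin(u)^2. Taking the positive square root: √(EG − F²) = 25*Abs(sin(u)). At (u, v) = (3*pi/4, 3*pi/5): 25*sqrt(2)/2.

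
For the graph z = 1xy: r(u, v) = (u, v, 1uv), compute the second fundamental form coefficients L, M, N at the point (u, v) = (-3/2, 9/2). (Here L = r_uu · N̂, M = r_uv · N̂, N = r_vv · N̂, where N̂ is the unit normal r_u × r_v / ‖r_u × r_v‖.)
L = 0;  M = sqrt(94)/47;  N = 0

Compute the unit normal N̂(u, v) = (-v/sqrt(u^2 + v^2 + 1), -u/sqrt(u^2 + v^2 + 1), 1/sqrt(u^2 + v^2 + 1)), and the second partials r_uu, r_uv, r_vv. Take dot products:
  L(u, v) = r_uu · N̂ = 0,
  M(u, v) = r_uv · N̂ = 1/sqrt(u^2 + v^2 + 1),
  N(u, v) = r_vv · N̂ = 0.
Evaluating at (u, v) = (-3/2, 9/2):
  L = 0, M = sqrt(94)/47, N = 0.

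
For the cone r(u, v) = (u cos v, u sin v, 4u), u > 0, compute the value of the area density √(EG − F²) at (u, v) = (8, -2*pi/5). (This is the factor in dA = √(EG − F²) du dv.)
√(EG − F²)|_{(8, -2*pi/5)} = 8*sqrt(17)

E = 17, F = 0, G = u^2, so EG − F² = 17*u^2. Taking the positive square root: √(EG − F²) = sqrt(17)*Abs(u). At (u, v) = (8, -2*pi/5): 8*sqrt(17).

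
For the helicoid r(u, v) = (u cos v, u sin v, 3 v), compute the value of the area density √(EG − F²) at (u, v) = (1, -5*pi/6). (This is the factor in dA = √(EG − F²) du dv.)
√(EG − F²)|_{(1, -5*pi/6)} = sqrt(10)

E = 1, F = 0, G = u^2 + 9, so EG − F² = u^2 + 9. Taking the positive square root: √(EG − F²) = sqrt(u^2 + 9). At (u, v) = (1, -5*pi/6): sqrt(10).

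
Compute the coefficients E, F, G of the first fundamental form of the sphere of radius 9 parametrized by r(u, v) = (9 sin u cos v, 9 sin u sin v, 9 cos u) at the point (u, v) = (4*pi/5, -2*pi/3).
E = 81;  F = 0;  G = 405/8 - 81*sqrt(5)/8

Partials: r_u = (9*cos(u)*cos(v), 9*sin(v)*cos(u), -9*sin(u)), r_v = (-9*sin(u)*sin(v), 9*sin(u)*cos(v), 0). As functions of (u, v):
  E = r_u · r_u = 81,
  F = r_u · r_v = 0,
  G = r_v · r_v = 81*sin(u)^2.
Evaluating at (u, v) = (4*pi/5, -2*pi/3): E = 81, F = 0, G = 405/8 - 81*sqrt(5)/8.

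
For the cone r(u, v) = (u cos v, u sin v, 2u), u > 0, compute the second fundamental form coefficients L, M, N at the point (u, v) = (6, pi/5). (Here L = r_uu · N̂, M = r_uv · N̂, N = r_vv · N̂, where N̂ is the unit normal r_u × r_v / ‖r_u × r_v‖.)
L = 0;  M = 0;  N = 12*sqrt(5)/5

Compute the unit normal N̂(u, v) = (-2*sqrt(5)*u*cos(v)/(5*Abs(u)), -2*sqrt(5)*u*sin(v)/(5*Abs(u)), sqrt(5)*u/(5*Abs(u))), and the second partials r_uu, r_uv, r_vv. Take dot products:
  L(u, v) = r_uu · N̂ = 0,
  M(u, v) = r_uv · N̂ = 0,
  N(u, v) = r_vv · N̂ = 2*sqrt(5)*u^2/(5*Abs(u)).
Evaluating at (u, v) = (6, pi/5):
  L = 0, M = 0, N = 12*sqrt(5)/5.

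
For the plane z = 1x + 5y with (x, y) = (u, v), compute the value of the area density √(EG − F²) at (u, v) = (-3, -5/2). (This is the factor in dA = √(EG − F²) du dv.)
√(EG − F²)|_{(-3, -5/2)} = 3*sqrt(3)

E = 2, F = 5, G = 26, so EG − F² = 27. Taking the positive square root: √(EG − F²) = 3*sqrt(3). At (u, v) = (-3, -5/2): 3*sqrt(3).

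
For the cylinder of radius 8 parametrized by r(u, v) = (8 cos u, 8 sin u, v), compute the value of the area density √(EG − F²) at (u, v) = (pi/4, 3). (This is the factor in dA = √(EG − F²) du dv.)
√(EG − F²)|_{(pi/4, 3)} = 8

E = 64, F = 0, G = 1, so EG − F² = 64. Taking the positive square root: √(EG − F²) = 8. At (u, v) = (pi/4, 3): 8.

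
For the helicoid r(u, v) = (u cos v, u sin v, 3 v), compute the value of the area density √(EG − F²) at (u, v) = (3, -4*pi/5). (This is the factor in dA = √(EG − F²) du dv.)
√(EG − F²)|_{(3, -4*pi/5)} = 3*sqrt(2)

E = 1, F = 0, G = u^2 + 9, so EG − F² = u^2 + 9. Taking the positive square root: √(EG − F²) = sqrt(u^2 + 9). At (u, v) = (3, -4*pi/5): 3*sqrt(2).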